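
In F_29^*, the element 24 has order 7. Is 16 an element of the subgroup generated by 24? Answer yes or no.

16 ∈ ⟨24⟩ iff 16^7 ≡ 1 (mod 29), since |⟨24⟩| = 7.
16^7 mod 29 = 1.
Since 1 = 1, 16 lies in the subgroup.

yes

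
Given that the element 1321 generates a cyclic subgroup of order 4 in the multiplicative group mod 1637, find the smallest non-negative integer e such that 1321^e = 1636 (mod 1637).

Successive powers of 1321 modulo 1637:
  1321^0=1  1321^1=1321  1321^2=1636
So 1321^2 ≡ 1636 (mod 1637), giving e = 2.

2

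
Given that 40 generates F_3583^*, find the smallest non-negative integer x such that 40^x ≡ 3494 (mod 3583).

Baby-step giant-step with m = ceil(sqrt(3582)) = 60.
Baby table (40^j mod 3583 for j=0..59):
  0:1  1:40  2:1600  3:3089  4:1738  5:1443  6:392  7:1348
  8:175  9:3417  10:526  11:3125  12:3178  13:1715  14:523  15:3005
  16:1961  17:3197  18:2475  19:2259  20:785  21:2736  22:1950  23:2757
  24:2790  25:527  26:3165  27:1195  28:1221  29:2261  30:865  31:2353
  32:962  33:2650  34:2093  35:1311  36:2278  37:1545  38:889  39:3313
  40:3532  41:1543  42:809  43:113  44:937  45:1650  46:1506  47:2912
  48:1824  49:1300  50:1838  51:1860  52:2740  53:2110  54:1991  55:814
  56:313  57:1771  58:2763  59:3030
Giant step factor: 40^(-60) ≡ 2068 (mod 3583).
Scan 3494·2068^i mod 3583 for i = 0, 1, …:
  i=0: 3494   i=1: 2264   i=2: 2554   i=3: 330
  i=4: 1670   i=5: 3131   i=6: 427   i=7: 1618
  i=8: 3085   i=9: 2040     …   i=38: 3580
  i=39: 962
Match at i=39, j=32: x = 39·60 + 32 = 2372.

2372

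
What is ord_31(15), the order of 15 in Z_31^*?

10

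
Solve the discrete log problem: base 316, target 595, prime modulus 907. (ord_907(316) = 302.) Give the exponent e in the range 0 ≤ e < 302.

249

Baby-step giant-step with m = ceil(sqrt(302)) = 18.
Baby table (316^j mod 907 for j=0..17):
  0:1  1:316  2:86  3:873  4:140  5:704  6:249  7:682
  8:553  9:604  10:394  11:245  12:325  13:209  14:740  15:741
  16:150  17:236
Giant step factor: 316^(-18) ≡ 229 (mod 907).
Scan 595·229^i mod 907 for i = 0, 1, …:
  i=0: 595   i=1: 205   i=2: 688   i=3: 641
  i=4: 762   i=5: 354   i=6: 343   i=7: 545
  i=8: 546   i=9: 775   i=10: 610   i=11: 12
  i=12: 27   i=13: 741
Match at i=13, j=15: e = 13·18 + 15 = 249.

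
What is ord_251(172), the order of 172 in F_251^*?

250

The order of 172 must divide p − 1 = 250 = 2 · 5^3.
Divisors: 1, 2, 5, 10, 25, 50, 125, 250.
Check each in increasing order: 172^1 ≡ 172;  172^2 ≡ 217;  172^5 ≡ 40;  172^10 ≡ 94;  172^25 ≡ 32;  172^50 ≡ 20;  172^125 ≡ 250;  172^250 ≡ 1.
Smallest exponent giving 1 is 250.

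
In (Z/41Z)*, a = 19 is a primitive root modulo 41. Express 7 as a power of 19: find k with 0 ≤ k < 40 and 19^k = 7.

31

Successive powers of 19 modulo 41:
  19^0=1  19^1=19  19^2=33  19^3=12  19^4=23  19^5=27
  19^6=21  19^7=30  19^8=37  19^9=6  19^10=32  19^11=34
  19^12=31  19^13=15  19^14=39  19^15=3  19^16=16  19^17=17
  19^18=36  19^19=28  19^20=40  19^21=22  19^22=8  19^23=29
  19^24=18  19^25=14  19^26=20  19^27=11  19^28=4  19^29=35
  19^30=9  19^31=7
So 19^31 ≡ 7 (mod 41), giving k = 31.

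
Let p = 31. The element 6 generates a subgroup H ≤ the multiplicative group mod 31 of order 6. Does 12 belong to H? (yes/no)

no

⟨6⟩ has order 6; its elements mod 31 are {1, 5, 6, 25, 26, 30}.
12 is not in this set.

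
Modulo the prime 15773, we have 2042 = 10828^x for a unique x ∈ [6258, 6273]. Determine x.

6261

Compute 10828^6258 mod 15773 = 4461, then multiply by 10828 repeatedly:
  10828^6258=4461  10828^6259=6782  10828^6260=12181  10828^6261=2042
Found 2042 at exponent 6261.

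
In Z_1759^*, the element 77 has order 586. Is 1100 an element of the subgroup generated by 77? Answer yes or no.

yes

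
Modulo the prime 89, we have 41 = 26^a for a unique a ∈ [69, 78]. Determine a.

Compute 26^69 mod 89 = 38, then multiply by 26 repeatedly:
  26^69=38  26^70=9  26^71=56  26^72=32  26^73=31
  26^74=5  26^75=41
Found 41 at exponent 75.

75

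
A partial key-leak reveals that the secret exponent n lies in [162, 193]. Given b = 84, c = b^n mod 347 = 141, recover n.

189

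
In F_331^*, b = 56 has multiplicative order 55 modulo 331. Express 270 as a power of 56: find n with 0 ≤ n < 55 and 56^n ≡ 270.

Baby-step giant-step with m = ceil(sqrt(55)) = 8.
Baby table (56^j mod 331 for j=0..7):
  0:1  1:56  2:157  3:186  4:155  5:74  6:172  7:33
Giant step factor: 56^(-8) ≡ 319 (mod 331).
Scan 270·319^i mod 331 for i = 0, 1, …:
  i=0: 270   i=1: 70   i=2: 153   i=3: 150
  i=4: 186
Match at i=4, j=3: n = 4·8 + 3 = 35.

35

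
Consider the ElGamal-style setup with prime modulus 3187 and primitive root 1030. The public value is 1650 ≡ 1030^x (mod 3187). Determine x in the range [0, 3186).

Baby-step giant-step with m = ceil(sqrt(3186)) = 57.
Baby table (1030^j mod 3187 for j=0..56):
  0:1  1:1030  2:2816  3:310  4:600  5:2909  6:490  7:1154
  8:3056  9:2111  10:796  11:821  12:1075  13:1361  14:2737  15:1802
  16:1226  17:728  18:895  19:807  20:2590  21:181  22:1584  23:2963
  24:1931  25:242  26:674  27:2641  28:1719  29:1785  30:2838  31:661
  32:1999  33:168  34:942  35:1412  36:1088  37:2003  38:1101  39:2645
  40:2652  41:301  42:891  43:3061  44:887  45:2128  46:2371  47:888
  48:3158  49:2000  50:1198  51:571  52:1722  53:1688  54:1725  55:1591
  56:612
Giant step factor: 1030^(-57) ≡ 780 (mod 3187).
Scan 1650·780^i mod 3187 for i = 0, 1, …:
  i=0: 1650   i=1: 2639   i=2: 2805   i=3: 1618
  i=4: 3175   i=5: 201   i=6: 617   i=7: 23
  i=8: 2005   i=9: 2270     …   i=17: 344
  i=18: 612
Match at i=18, j=56: x = 18·57 + 56 = 1082.

1082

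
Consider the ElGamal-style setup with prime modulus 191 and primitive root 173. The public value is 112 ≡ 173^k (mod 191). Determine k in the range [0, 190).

Baby-step giant-step with m = ceil(sqrt(190)) = 14.
Baby table (173^j mod 191 for j=0..13):
  0:1  1:173  2:133  3:89  4:117  5:186  6:90  7:99
  8:128  9:179  10:25  11:123  12:78  13:124
Giant step factor: 173^(-14) ≡ 156 (mod 191).
Scan 112·156^i mod 191 for i = 0, 1, …:
  i=0: 112   i=1: 91   i=2: 62   i=3: 122
  i=4: 123
Match at i=4, j=11: k = 4·14 + 11 = 67.

67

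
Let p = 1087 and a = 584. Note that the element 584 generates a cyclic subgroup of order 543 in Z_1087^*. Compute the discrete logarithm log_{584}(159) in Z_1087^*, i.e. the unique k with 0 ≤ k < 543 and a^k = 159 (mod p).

390

Baby-step giant-step with m = ceil(sqrt(543)) = 24.
Baby table (584^j mod 1087 for j=0..23):
  0:1  1:584  2:825  3:259  4:163  5:623  6:774  7:911
  8:481  9:458  10:70  11:661  12:139  13:738  14:540  15:130
  16:917  17:724  18:1060  19:537  20:552  21:616  22:1034  23:571
Giant step factor: 584^(-24) ≡ 701 (mod 1087).
Scan 159·701^i mod 1087 for i = 0, 1, …:
  i=0: 159   i=1: 585   i=2: 286   i=3: 478
  i=4: 282   i=5: 935   i=6: 1061   i=7: 253
  i=8: 172   i=9: 1002     …   i=15: 595
  i=16: 774
Match at i=16, j=6: k = 16·24 + 6 = 390.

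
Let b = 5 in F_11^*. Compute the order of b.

The order of 5 must divide p − 1 = 10 = 2 · 5.
Divisors: 1, 2, 5, 10.
Check each in increasing order: 5^1 ≡ 5;  5^2 ≡ 3;  5^5 ≡ 1.
Smallest exponent giving 1 is 5.

5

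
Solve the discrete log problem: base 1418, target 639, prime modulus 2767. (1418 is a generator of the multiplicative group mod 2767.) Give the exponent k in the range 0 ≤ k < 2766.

Baby-step giant-step with m = ceil(sqrt(2766)) = 53.
Baby table (1418^j mod 2767 for j=0..52):
  0:1  1:1418  2:1882  3:1288  4:164  5:124  6:1511  7:940
  8:1993  9:967  10:1541  11:1975  12:346  13:869  14:927  15:161
  16:1404  17:1399  18:2610  19:1501  20:595  21:2542  22:1922  23:2668
  24:735  25:1838  26:2537  27:366  28:1559  29:2596  30:1018  31:1917
  32:1112  33:2393  34:932  35:1717  36:2513  37:2305  38:663  39:2121
  40:2616  41:1708  42:819  43:1969  44:139  45:645  46:1500  47:1944
  48:660  49:634  50:2504  51:611  52:327
Giant step factor: 1418^(-53) ≡ 2443 (mod 2767).
Scan 639·2443^i mod 2767 for i = 0, 1, …:
  i=0: 639   i=1: 489   i=2: 2050   i=3: 2647
  i=4: 142   i=5: 1031   i=6: 763   i=7: 1818
  i=8: 339   i=9: 844     …   i=41: 243
  i=42: 1511
Match at i=42, j=6: k = 42·53 + 6 = 2232.

2232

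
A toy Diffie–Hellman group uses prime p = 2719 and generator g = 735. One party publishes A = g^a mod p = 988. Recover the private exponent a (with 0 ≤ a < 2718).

Baby-step giant-step with m = ceil(sqrt(2718)) = 53.
Baby table (735^j mod 2719 for j=0..52):
  0:1  1:735  2:1863  3:1648  4:1325  5:473  6:2342  7:243
  8:1870  9:1355  10:771  11:1133  12:741  13:835  14:1950  15:337
  16:266  17:2461  18:700  19:609  20:1699  21:744  22:321  23:2101
  24:2562  25:1522  26:1161  27:2288  28:1338  29:1871  30:2090  31:2634
  32:62  33:2066  34:1308  35:1573  36:580  37:2136  38:1097  39:1471
  40:1742  41:2440  42:1579  43:2271  44:2438  45:109  46:1264  47:1861
  48:178  49:318  50:2615  51:2411  52:2016
Giant step factor: 735^(-53) ≡ 830 (mod 2719).
Scan 988·830^i mod 2719 for i = 0, 1, …:
  i=0: 988   i=1: 1621   i=2: 2244   i=3: 5
  i=4: 1431   i=5: 2246   i=6: 1665   i=7: 698
  i=8: 193   i=9: 2488     …   i=29: 1643
  i=30: 1471
Match at i=30, j=39: a = 30·53 + 39 = 1629.

1629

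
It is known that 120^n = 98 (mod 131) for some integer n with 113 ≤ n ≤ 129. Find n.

123

Compute 120^113 mod 131 = 23, then multiply by 120 repeatedly:
  120^113=23  120^114=9  120^115=32  120^116=41  120^117=73
  120^118=114  120^119=56  120^120=39  120^121=95  120^122=3
  120^123=98
Found 98 at exponent 123.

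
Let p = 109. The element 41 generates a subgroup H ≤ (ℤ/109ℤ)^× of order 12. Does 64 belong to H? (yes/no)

yes

64 ∈ ⟨41⟩ iff 64^12 ≡ 1 (mod 109), since |⟨41⟩| = 12.
64^12 mod 109 = 1.
Since 1 = 1, 64 lies in the subgroup.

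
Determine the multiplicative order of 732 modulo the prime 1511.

The order of 732 must divide p − 1 = 1510 = 2 · 5 · 151.
Divisors: 1, 2, 5, 10, 151, 302, 755, 1510.
Check each in increasing order: 732^1 ≡ 732;  732^2 ≡ 930;  732^5 ≡ 822;  732^10 ≡ 267;  732^151 ≡ 534;  732^302 ≡ 1088;  732^755 ≡ 1.
Smallest exponent giving 1 is 755.

755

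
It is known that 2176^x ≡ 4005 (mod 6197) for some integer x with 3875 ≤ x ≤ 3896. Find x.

Compute 2176^3875 mod 6197 = 2488, then multiply by 2176 repeatedly:
  2176^3875=2488  2176^3876=3907  2176^3877=5545  2176^3878=361  2176^3879=4714
  2176^3880=1629  2176^3881=20  2176^3882=141  2176^3883=3163  2176^3884=4018
  2176^3885=5398  2176^3886=2733  2176^3887=4085  2176^3888=2462  2176^3889=3104
  2176^3890=5771  2176^3891=2574  2176^3892=5133  2176^3893=2414  2176^3894=4005
Found 4005 at exponent 3894.

3894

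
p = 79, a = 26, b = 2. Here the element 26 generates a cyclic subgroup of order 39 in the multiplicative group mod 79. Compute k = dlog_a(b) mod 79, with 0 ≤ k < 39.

Successive powers of 26 modulo 79:
  26^0=1  26^1=26  26^2=44  26^3=38  26^4=40  26^5=13
  26^6=22  26^7=19  26^8=20  26^9=46  26^10=11  26^11=49
  26^12=10  26^13=23  26^14=45  26^15=64  26^16=5  26^17=51
  26^18=62  26^19=32  26^20=42  26^21=65  26^22=31  26^23=16
  26^24=21  26^25=72  26^26=55  26^27=8  26^28=50  26^29=36
  26^30=67  26^31=4  26^32=25  26^33=18  26^34=73  26^35=2
So 26^35 ≡ 2 (mod 79), giving k = 35.

35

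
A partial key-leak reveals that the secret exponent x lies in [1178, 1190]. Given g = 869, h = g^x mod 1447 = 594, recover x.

1183

Compute 869^1178 mod 1447 = 199, then multiply by 869 repeatedly:
  869^1178=199  869^1179=738  869^1180=301  869^1181=1109  869^1182=19
  869^1183=594
Found 594 at exponent 1183.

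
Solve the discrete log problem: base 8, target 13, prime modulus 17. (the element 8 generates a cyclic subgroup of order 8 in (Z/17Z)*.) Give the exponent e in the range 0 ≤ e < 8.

2

Successive powers of 8 modulo 17:
  8^0=1  8^1=8  8^2=13
So 8^2 ≡ 13 (mod 17), giving e = 2.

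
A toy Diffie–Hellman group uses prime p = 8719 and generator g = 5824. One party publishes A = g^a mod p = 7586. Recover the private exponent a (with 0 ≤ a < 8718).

Baby-step giant-step with m = ceil(sqrt(8718)) = 94.
Baby table (5824^j mod 8719 for j=0..93):
  0:1  1:5824  2:2066  3:164  4:4765  5:7502  6:739  7:5469
  8:949  9:7849  10:7578  11:7413  12:5543  13:4694  14:3791  15:2276
  16:2544  17:2675  18:7066  19:7423  20:2750  21:7916  22:5431  23:6331
  24:7812  25:1346  26:723  27:8194  28:2769  29:5225  30:1090  31:728
  32:2438  33:4380  34:6045  35:7477  36:3362  37:6133  38:5568  39:2071
  40:3127  41:6376  42:8322  43:7126  44:8103  45:4644  46:318  47:3604
  48:3063  49:8557  50:6883  51:5349  52:8308  53:4061  54:5336  55:2348
  56:3360  57:3204  58:1436  59:1743  60:2316  61:91  62:6844  63:4907
  64:6205  65:6384  66:2600  67:6216  68:696  69:7888  70:8020  71:797
  72:3220  73:7430  74:8642  75:4940  76:6579  77:4810  78:8012  79:6519
  80:4130  81:6118  82:5398  83:5957  84:667  85:4653  86:420  87:4760
  88:4539  89:7847  90:4649  91:3281  92:5215  93:3883
Giant step factor: 5824^(-94) ≡ 5667 (mod 8719).
Scan 7586·5667^i mod 8719 for i = 0, 1, …:
  i=0: 7586   i=1: 5192   i=2: 5158   i=3: 4298
  i=4: 4599   i=5: 1442   i=6: 2111   i=7: 569
  i=8: 7212   i=9: 4451     …   i=68: 6194
  i=69: 7423
Match at i=69, j=19: a = 69·94 + 19 = 6505.

6505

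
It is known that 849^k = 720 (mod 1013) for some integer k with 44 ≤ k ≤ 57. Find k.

55

Compute 849^44 mod 1013 = 459, then multiply by 849 repeatedly:
  849^44=459  849^45=699  849^46=846  849^47=37  849^48=10
  849^49=386  849^50=515  849^51=632  849^52=691  849^53=132
  849^54=638  849^55=720
Found 720 at exponent 55.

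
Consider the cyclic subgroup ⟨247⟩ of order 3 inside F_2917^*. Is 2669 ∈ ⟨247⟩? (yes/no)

2669 ∈ ⟨247⟩ iff 2669^3 ≡ 1 (mod 2917), since |⟨247⟩| = 3.
2669^3 mod 2917 = 1.
Since 1 = 1, 2669 lies in the subgroup.

yes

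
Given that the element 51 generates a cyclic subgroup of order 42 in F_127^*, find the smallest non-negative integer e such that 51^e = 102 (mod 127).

19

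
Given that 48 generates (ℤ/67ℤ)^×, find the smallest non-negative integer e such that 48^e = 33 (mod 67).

56

Baby-step giant-step with m = ceil(sqrt(66)) = 9.
Baby table (48^j mod 67 for j=0..8):
  0:1  1:48  2:26  3:42  4:6  5:20  6:22  7:51
  8:36
Giant step factor: 48^(-9) ≡ 43 (mod 67).
Scan 33·43^i mod 67 for i = 0, 1, …:
  i=0: 33   i=1: 12   i=2: 47   i=3: 11
  i=4: 4   i=5: 38   i=6: 26
Match at i=6, j=2: e = 6·9 + 2 = 56.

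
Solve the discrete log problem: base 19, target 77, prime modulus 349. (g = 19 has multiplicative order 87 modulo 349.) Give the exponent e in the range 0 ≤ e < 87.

Baby-step giant-step with m = ceil(sqrt(87)) = 10.
Baby table (19^j mod 349 for j=0..9):
  0:1  1:19  2:12  3:228  4:144  5:293  6:332  7:26
  8:145  9:312
Giant step factor: 19^(-10) ≡ 279 (mod 349).
Scan 77·279^i mod 349 for i = 0, 1, …:
  i=0: 77   i=1: 194   i=2: 31   i=3: 273
  i=4: 85   i=5: 332
Match at i=5, j=6: e = 5·10 + 6 = 56.

56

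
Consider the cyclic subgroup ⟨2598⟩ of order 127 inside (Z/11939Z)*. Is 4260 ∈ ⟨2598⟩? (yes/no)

no

4260 ∈ ⟨2598⟩ iff 4260^127 ≡ 1 (mod 11939), since |⟨2598⟩| = 127.
4260^127 mod 11939 = 5470.
Since 5470 ≠ 1, 4260 does not lie in the subgroup.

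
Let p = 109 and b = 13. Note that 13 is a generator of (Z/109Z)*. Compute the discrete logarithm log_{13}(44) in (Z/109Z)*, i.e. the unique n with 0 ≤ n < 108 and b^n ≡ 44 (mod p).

11

Successive powers of 13 modulo 109:
  13^0=1  13^1=13  13^2=60  13^3=17  13^4=3  13^5=39
  13^6=71  13^7=51  13^8=9  13^9=8  13^10=104  13^11=44
So 13^11 ≡ 44 (mod 109), giving n = 11.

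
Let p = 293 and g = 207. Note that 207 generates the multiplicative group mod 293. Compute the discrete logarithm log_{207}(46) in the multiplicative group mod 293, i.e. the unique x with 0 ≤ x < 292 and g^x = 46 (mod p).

196

Baby-step giant-step with m = ceil(sqrt(292)) = 18.
Baby table (207^j mod 293 for j=0..17):
  0:1  1:207  2:71  3:47  4:60  5:114  6:158  7:183
  8:84  9:101  10:104  11:139  12:59  13:200  14:87  15:136
  16:24  17:280
Giant step factor: 207^(-18) ≡ 255 (mod 293).
Scan 46·255^i mod 293 for i = 0, 1, …:
  i=0: 46   i=1: 10   i=2: 206   i=3: 83
  i=4: 69   i=5: 15   i=6: 16   i=7: 271
  i=8: 250   i=9: 169   i=10: 24
Match at i=10, j=16: x = 10·18 + 16 = 196.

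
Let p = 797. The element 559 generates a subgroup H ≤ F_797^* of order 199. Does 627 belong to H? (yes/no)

627 ∈ ⟨559⟩ iff 627^199 ≡ 1 (mod 797), since |⟨559⟩| = 199.
627^199 mod 797 = 1.
Since 1 = 1, 627 lies in the subgroup.

yes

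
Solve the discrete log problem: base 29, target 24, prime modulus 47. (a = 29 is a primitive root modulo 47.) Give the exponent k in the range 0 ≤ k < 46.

10

Successive powers of 29 modulo 47:
  29^0=1  29^1=29  29^2=42  29^3=43  29^4=25  29^5=20
  29^6=16  29^7=41  29^8=14  29^9=30  29^10=24
So 29^10 ≡ 24 (mod 47), giving k = 10.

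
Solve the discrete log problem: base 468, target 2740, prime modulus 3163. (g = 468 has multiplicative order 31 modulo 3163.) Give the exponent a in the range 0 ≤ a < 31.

20

Successive powers of 468 modulo 3163:
  468^0=1  468^1=468  468^2=777  468^3=3054  468^4=2759  468^5=708
  468^6=2392  468^7=2917  468^8=1903  468^9=1801  468^10=1510  468^11=1331
  468^12=2960  468^13=3049  468^14=419  468^15=3149  468^16=2937  468^17=1774
  468^18=1526  468^19=2493  468^20=2740
So 468^20 ≡ 2740 (mod 3163), giving a = 20.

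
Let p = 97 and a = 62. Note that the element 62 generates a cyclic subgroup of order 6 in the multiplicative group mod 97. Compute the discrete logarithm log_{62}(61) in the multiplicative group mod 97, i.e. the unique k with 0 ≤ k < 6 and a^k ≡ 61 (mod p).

2

Successive powers of 62 modulo 97:
  62^0=1  62^1=62  62^2=61
So 62^2 ≡ 61 (mod 97), giving k = 2.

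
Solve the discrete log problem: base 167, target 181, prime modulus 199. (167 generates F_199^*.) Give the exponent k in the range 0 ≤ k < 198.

153

Baby-step giant-step with m = ceil(sqrt(198)) = 15.
Baby table (167^j mod 199 for j=0..14):
  0:1  1:167  2:29  3:67  4:45  5:152  6:111  7:30
  8:35  9:74  10:20  11:156  12:182  13:146  14:104
Giant step factor: 167^(-15) ≡ 76 (mod 199).
Scan 181·76^i mod 199 for i = 0, 1, …:
  i=0: 181   i=1: 25   i=2: 109   i=3: 125
  i=4: 147   i=5: 28   i=6: 138   i=7: 140
  i=8: 93   i=9: 103   i=10: 67
Match at i=10, j=3: k = 10·15 + 3 = 153.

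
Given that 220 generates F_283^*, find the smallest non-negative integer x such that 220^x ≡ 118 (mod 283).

Baby-step giant-step with m = ceil(sqrt(282)) = 17.
Baby table (220^j mod 283 for j=0..16):
  0:1  1:220  2:7  3:125  4:49  5:26  6:60  7:182
  8:137  9:142  10:110  11:145  12:204  13:166  14:13  15:30
  16:91
Giant step factor: 220^(-17) ≡ 31 (mod 283).
Scan 118·31^i mod 283 for i = 0, 1, …:
  i=0: 118   i=1: 262   i=2: 198   i=3: 195
  i=4: 102   i=5: 49
Match at i=5, j=4: x = 5·17 + 4 = 89.

89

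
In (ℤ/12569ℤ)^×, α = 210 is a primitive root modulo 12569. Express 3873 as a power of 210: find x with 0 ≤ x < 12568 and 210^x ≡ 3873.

2820

Baby-step giant-step with m = ceil(sqrt(12568)) = 113.
Baby table (210^j mod 12569 for j=0..112):
  0:1  1:210  2:6393  3:10216  4:8630  5:2364  6:6249  7:5114
  8:5575  9:1833  10:7860  11:4061  12:10687  13:6988  14:9476  15:4058
  16:10057  17:378  18:3966  19:3306  20:2965  21:6769  22:1193  23:11719
  24:10035  25:8327  26:1579  27:4796  28:1640  29:5037  30:1974  31:12332
  32:506  33:5708  34:4625  35:3437  36:5337  37:2129  38:7175  39:11039
  40:5494  41:9961  42:5356  43:6119  44:2952  45:4039  46:6067  47:4601
  48:10966  49:2733  50:8325  51:1159  52:4579  53:6346  54:346  55:9815
  56:12403  57:2847  58:7127  59:959  60:286  61:9784  62:5893  63:5768
  64:4656  65:9947  66:2416  67:4600  68:10756  69:8909  70:10678  71:5098
  72:2215  73:97  74:7801  75:4240  76:10570  77:7556  78:3066  79:2841
  80:5867  81:308  82:1835  83:8280  84:4278  85:5981  86:11679  87:1635
  88:3987  89:7716  90:11528  91:7632  92:6457  93:11087  94:3005  95:2600
  96:5533  97:5582  98:3303  99:2335  100:159  101:8252  102:10967  103:2943
  104:2149  105:11375  106:640  107:8710  108:6595  109:2360  110:5409  111:4680
  112:2418
Giant step factor: 210^(-113) ≡ 9592 (mod 12569).
Scan 3873·9592^i mod 12569 for i = 0, 1, …:
  i=0: 3873   i=1: 8421   i=2: 5838   i=3: 3201
  i=4: 10494   i=5: 5896   i=6: 6501   i=7: 2783
  i=8: 10549   i=9: 5558     …   i=23: 154
  i=24: 6595
Match at i=24, j=108: x = 24·113 + 108 = 2820.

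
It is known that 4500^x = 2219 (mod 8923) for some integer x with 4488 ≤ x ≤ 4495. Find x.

Compute 4500^4488 mod 8923 = 1680, then multiply by 4500 repeatedly:
  4500^4488=1680  4500^4489=2219
Found 2219 at exponent 4489.

4489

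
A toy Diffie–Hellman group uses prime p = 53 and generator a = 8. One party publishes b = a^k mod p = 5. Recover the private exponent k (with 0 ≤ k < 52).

Baby-step giant-step with m = ceil(sqrt(52)) = 8.
Baby table (8^j mod 53 for j=0..7):
  0:1  1:8  2:11  3:35  4:15  5:14  6:6  7:48
Giant step factor: 8^(-8) ≡ 49 (mod 53).
Scan 5·49^i mod 53 for i = 0, 1, …:
  i=0: 5   i=1: 33   i=2: 27   i=3: 51
  i=4: 8
Match at i=4, j=1: k = 4·8 + 1 = 33.

33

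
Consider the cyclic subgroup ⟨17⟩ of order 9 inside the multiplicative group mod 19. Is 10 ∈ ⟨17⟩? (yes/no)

no

⟨17⟩ has order 9; its elements mod 19 are {1, 4, 5, 6, 7, 9, 11, 16, 17}.
10 is not in this set.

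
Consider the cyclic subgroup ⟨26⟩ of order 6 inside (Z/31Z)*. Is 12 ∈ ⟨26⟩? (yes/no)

no

⟨26⟩ has order 6; its elements mod 31 are {1, 5, 6, 25, 26, 30}.
12 is not in this set.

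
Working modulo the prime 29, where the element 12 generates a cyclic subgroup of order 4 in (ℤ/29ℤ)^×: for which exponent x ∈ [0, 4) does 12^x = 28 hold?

2

Successive powers of 12 modulo 29:
  12^0=1  12^1=12  12^2=28
So 12^2 ≡ 28 (mod 29), giving x = 2.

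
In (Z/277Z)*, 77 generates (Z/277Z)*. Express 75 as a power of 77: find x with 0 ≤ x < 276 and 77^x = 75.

254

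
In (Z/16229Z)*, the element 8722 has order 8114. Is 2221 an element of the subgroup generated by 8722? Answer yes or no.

yes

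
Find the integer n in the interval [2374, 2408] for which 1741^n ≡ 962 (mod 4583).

2374

Compute 1741^2374 mod 4583 = 962, then multiply by 1741 repeatedly:
  1741^2374=962
Found 962 at exponent 2374.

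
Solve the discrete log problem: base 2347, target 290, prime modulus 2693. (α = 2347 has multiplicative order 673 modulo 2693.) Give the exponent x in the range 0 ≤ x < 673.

140

Baby-step giant-step with m = ceil(sqrt(673)) = 26.
Baby table (2347^j mod 2693 for j=0..25):
  0:1  1:2347  2:1224  3:1990  4:868  5:1288  6:1390  7:1107
  8:2077  9:389  10:56  11:2168  12:1219  13:1027  14:134  15:2110
  16:2436  17:53  18:513  19:240  20:443  21:223  22:939  23:959
  24:2118  25:2361
Giant step factor: 2347^(-26) ≡ 459 (mod 2693).
Scan 290·459^i mod 2693 for i = 0, 1, …:
  i=0: 290   i=1: 1153   i=2: 1399   i=3: 1207
  i=4: 1948   i=5: 56
Match at i=5, j=10: x = 5·26 + 10 = 140.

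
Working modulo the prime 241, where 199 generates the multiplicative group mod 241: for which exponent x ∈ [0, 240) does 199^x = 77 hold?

2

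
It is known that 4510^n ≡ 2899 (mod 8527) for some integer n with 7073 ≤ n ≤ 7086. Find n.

Compute 4510^7073 mod 8527 = 899, then multiply by 4510 repeatedly:
  4510^7073=899  4510^7074=4165  4510^7075=7696  4510^7076=4070  4510^7077=5596
  4510^7078=6567  4510^7079=2899
Found 2899 at exponent 7079.

7079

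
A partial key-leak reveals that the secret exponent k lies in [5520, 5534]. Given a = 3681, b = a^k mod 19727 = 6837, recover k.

Compute 3681^5520 mod 19727 = 2279, then multiply by 3681 repeatedly:
  3681^5520=2279  3681^5521=5024  3681^5522=9145  3681^5523=8483  3681^5524=17809
  3681^5525=2108  3681^5526=6837
Found 6837 at exponent 5526.

5526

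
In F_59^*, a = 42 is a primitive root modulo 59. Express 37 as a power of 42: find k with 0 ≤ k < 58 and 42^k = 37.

5

Baby-step giant-step with m = ceil(sqrt(58)) = 8.
Baby table (42^j mod 59 for j=0..7):
  0:1  1:42  2:53  3:43  4:36  5:37  6:20  7:14
Giant step factor: 42^(-8) ≡ 29 (mod 59).
Scan 37·29^i mod 59 for i = 0, 1, …:
  i=0: 37
Match at i=0, j=5: k = 0·8 + 5 = 5.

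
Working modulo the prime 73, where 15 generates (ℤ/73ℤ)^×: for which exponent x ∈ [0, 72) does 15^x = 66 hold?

51

Baby-step giant-step with m = ceil(sqrt(72)) = 9.
Baby table (15^j mod 73 for j=0..8):
  0:1  1:15  2:6  3:17  4:36  5:29  6:70  7:28
  8:55
Giant step factor: 15^(-9) ≡ 10 (mod 73).
Scan 66·10^i mod 73 for i = 0, 1, …:
  i=0: 66   i=1: 3   i=2: 30   i=3: 8
  i=4: 7   i=5: 70
Match at i=5, j=6: x = 5·9 + 6 = 51.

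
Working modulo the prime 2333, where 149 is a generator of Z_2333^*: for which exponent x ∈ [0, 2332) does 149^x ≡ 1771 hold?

1041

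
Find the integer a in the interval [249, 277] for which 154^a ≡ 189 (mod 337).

252

Compute 154^249 mod 337 = 58, then multiply by 154 repeatedly:
  154^249=58  154^250=170  154^251=231  154^252=189
Found 189 at exponent 252.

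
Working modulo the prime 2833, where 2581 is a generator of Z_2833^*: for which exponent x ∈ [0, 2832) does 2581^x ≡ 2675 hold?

1259

Baby-step giant-step with m = ceil(sqrt(2832)) = 54.
Baby table (2581^j mod 2833 for j=0..53):
  0:1  1:2581  2:1178  3:609  4:2347  5:653  6:2591  7:1491
  8:1057  9:2771  10:1459  11:622  12:1904  13:1802  14:2009  15:839
  16:1047  17:2458  18:1011  19:198  20:1098  21:938  22:1596  23:94
  24:1809  25:245  26:586  27:2477  28:1889  29:2749  30:1337  31:203
  32:2671  33:1162  34:1808  35:497  36:2241  37:1868  38:2375  39:2096
  40:1579  41:1545  42:1614  43:1224  44:349  45:2708  46:337  47:66
  48:366  49:1257  50:532  51:1920  52:603  53:1026
Giant step factor: 2581^(-54) ≡ 2103 (mod 2833).
Scan 2675·2103^i mod 2833 for i = 0, 1, …:
  i=0: 2675   i=1: 2020   i=2: 1393   i=3: 157
  i=4: 1543   i=5: 1144   i=6: 615   i=7: 1497
  i=8: 728   i=9: 1164     …   i=22: 408
  i=23: 2458
Match at i=23, j=17: x = 23·54 + 17 = 1259.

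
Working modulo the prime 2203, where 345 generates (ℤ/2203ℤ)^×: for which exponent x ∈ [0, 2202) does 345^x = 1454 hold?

Baby-step giant-step with m = ceil(sqrt(2202)) = 47.
Baby table (345^j mod 2203 for j=0..46):
  0:1  1:345  2:63  3:1908  4:1766  5:1242  6:1108  7:1141
  8:1511  9:1387  10:464  11:1464  12:593  13:1909  14:2111  15:1305
  16:813  17:704  18:550  19:292  20:1605  21:772  22:1980  23:170
  24:1372  25:1898  26:519  27:612  28:1855  29:1105  30:106  31:1322
  32:69  33:1775  34:2144  35:1675  36:689  37:1984  38:1550  39:1624
  40:718  41:974  42:1174  43:1881  44:1263  45:1744  46:261
Giant step factor: 345^(-47) ≡ 1783 (mod 2203).
Scan 1454·1783^i mod 2203 for i = 0, 1, …:
  i=0: 1454   i=1: 1754   i=2: 1325   i=3: 859
  i=4: 512   i=5: 854   i=6: 409   i=7: 54
  i=8: 1553   i=9: 2031   i=10: 1744
Match at i=10, j=45: x = 10·47 + 45 = 515.

515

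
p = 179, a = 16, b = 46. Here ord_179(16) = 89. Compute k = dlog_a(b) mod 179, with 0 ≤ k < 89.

34

Baby-step giant-step with m = ceil(sqrt(89)) = 10.
Baby table (16^j mod 179 for j=0..9):
  0:1  1:16  2:77  3:158  4:22  5:173  6:83  7:75
  8:126  9:47
Giant step factor: 16^(-10) ≡ 5 (mod 179).
Scan 46·5^i mod 179 for i = 0, 1, …:
  i=0: 46   i=1: 51   i=2: 76   i=3: 22
Match at i=3, j=4: k = 3·10 + 4 = 34.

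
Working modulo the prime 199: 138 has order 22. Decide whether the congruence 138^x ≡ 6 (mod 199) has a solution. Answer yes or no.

no

6 ∈ ⟨138⟩ iff 6^22 ≡ 1 (mod 199), since |⟨138⟩| = 22.
6^22 mod 199 = 58.
Since 58 ≠ 1, 6 does not lie in the subgroup.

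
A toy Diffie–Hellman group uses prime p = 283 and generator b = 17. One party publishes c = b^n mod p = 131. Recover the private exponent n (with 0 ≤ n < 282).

Baby-step giant-step with m = ceil(sqrt(282)) = 17.
Baby table (17^j mod 283 for j=0..16):
  0:1  1:17  2:6  3:102  4:36  5:46  6:216  7:276
  8:164  9:241  10:135  11:31  12:244  13:186  14:49  15:267
  16:11
Giant step factor: 17^(-17) ≡ 56 (mod 283).
Scan 131·56^i mod 283 for i = 0, 1, …:
  i=0: 131   i=1: 261   i=2: 183   i=3: 60
  i=4: 247   i=5: 248   i=6: 21   i=7: 44
  i=8: 200   i=9: 163   i=10: 72   i=11: 70
  i=12: 241
Match at i=12, j=9: n = 12·17 + 9 = 213.

213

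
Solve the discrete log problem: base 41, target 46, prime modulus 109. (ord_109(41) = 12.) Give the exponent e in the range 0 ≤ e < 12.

Successive powers of 41 modulo 109:
  41^0=1  41^1=41  41^2=46
So 41^2 ≡ 46 (mod 109), giving e = 2.

2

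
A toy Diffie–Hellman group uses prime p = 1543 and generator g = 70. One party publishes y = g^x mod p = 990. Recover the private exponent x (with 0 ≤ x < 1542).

1468

Baby-step giant-step with m = ceil(sqrt(1542)) = 40.
Baby table (70^j mod 1543 for j=0..39):
  0:1  1:70  2:271  3:454  4:920  5:1137  6:897  7:1070
  8:836  9:1429  10:1278  11:1509  12:706  13:44  14:1537  15:1123
  16:1460  17:362  18:652  19:893  20:790  21:1295  22:1156  23:684
  24:47  25:204  26:393  27:1279  28:36  29:977  30:498  31:914
  32:717  33:814  34:1432  35:1488  36:779  37:525  38:1261  39:319
Giant step factor: 70^(-40) ≡ 1206 (mod 1543).
Scan 990·1206^i mod 1543 for i = 0, 1, …:
  i=0: 990   i=1: 1201   i=2: 1072   i=3: 1341
  i=4: 182   i=5: 386   i=6: 1073   i=7: 1004
  i=8: 1112   i=9: 205     …   i=35: 1520
  i=36: 36
Match at i=36, j=28: x = 36·40 + 28 = 1468.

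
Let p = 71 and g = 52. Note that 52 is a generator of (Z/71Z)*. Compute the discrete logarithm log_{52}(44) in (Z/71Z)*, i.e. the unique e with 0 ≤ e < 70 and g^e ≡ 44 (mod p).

53

Baby-step giant-step with m = ceil(sqrt(70)) = 9.
Baby table (52^j mod 71 for j=0..8):
  0:1  1:52  2:6  3:28  4:36  5:26  6:3  7:14
  8:18
Giant step factor: 52^(-9) ≡ 11 (mod 71).
Scan 44·11^i mod 71 for i = 0, 1, …:
  i=0: 44   i=1: 58   i=2: 70   i=3: 60
  i=4: 21   i=5: 18
Match at i=5, j=8: e = 5·9 + 8 = 53.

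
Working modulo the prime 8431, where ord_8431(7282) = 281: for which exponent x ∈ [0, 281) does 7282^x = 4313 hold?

275

Baby-step giant-step with m = ceil(sqrt(281)) = 17.
Baby table (7282^j mod 8431 for j=0..16):
  0:1  1:7282  2:4965  3:3002  4:7412  5:7353  6:7696  7:1415
  8:1348  9:2452  10:7037  11:8247  12:641  13:5419  14:4078  15:2014
  16:4439
Giant step factor: 7282^(-17) ≡ 1397 (mod 8431).
Scan 4313·1397^i mod 8431 for i = 0, 1, …:
  i=0: 4313   i=1: 5527   i=2: 6854   i=3: 5853
  i=4: 7002   i=5: 1834   i=6: 7505   i=7: 4752
  i=8: 3347   i=9: 4985     …   i=15: 4106
  i=16: 3002
Match at i=16, j=3: x = 16·17 + 3 = 275.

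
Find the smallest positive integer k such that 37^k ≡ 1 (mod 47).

The order of 37 must divide p − 1 = 46 = 2 · 23.
Divisors: 1, 2, 23, 46.
Check each in increasing order: 37^1 ≡ 37;  37^2 ≡ 6;  37^23 ≡ 1.
Smallest exponent giving 1 is 23.

23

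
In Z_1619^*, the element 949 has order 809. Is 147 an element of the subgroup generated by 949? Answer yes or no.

147 ∈ ⟨949⟩ iff 147^809 ≡ 1 (mod 1619), since |⟨949⟩| = 809.
147^809 mod 1619 = 1.
Since 1 = 1, 147 lies in the subgroup.

yes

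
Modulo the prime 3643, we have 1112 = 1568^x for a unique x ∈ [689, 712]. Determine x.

696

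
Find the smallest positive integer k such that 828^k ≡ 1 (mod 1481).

185

The order of 828 must divide p − 1 = 1480 = 2^3 · 5 · 37.
Divisors: 1, 2, 4, 5, 8, 10, 20, 37, 40, 74, 148, 185, 296, 370, 740, 1480.
Check each in increasing order: 828^1 ≡ 828;  828^2 ≡ 1362;  828^4 ≡ 832;  828^5 ≡ 231;  828^8 ≡ 597;  828^10 ≡ 45;  828^20 ≡ 544;  828^37 ≡ 136;  828^40 ≡ 1217;  828^74 ≡ 724;  828^148 ≡ 1383;  828^185 ≡ 1.
Smallest exponent giving 1 is 185.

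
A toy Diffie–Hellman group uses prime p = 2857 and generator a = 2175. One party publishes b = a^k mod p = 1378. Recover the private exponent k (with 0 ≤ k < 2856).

Baby-step giant-step with m = ceil(sqrt(2856)) = 54.
Baby table (2175^j mod 2857 for j=0..53):
  0:1  1:2175  2:2290  3:999  4:1505  5:2110  6:908  7:713
  8:2281  9:1423  10:894  11:1690  12:1648  13:1722  14:2680  15:720
  16:364  17:311  18:2173  19:797  20:2133  21:2364  22:1957  23:2402
  24:1754  25:855  26:2575  27:905  28:2759  29:1125  30:1283  31:2093
  32:1074  33:1781  34:2440  35:1551  36:2165  37:539  38:955  39:86
  40:1345  41:2664  42:204  43:865  44:1469  45:949  46:1321  47:1890
  48:2384  49:2602  50:2490  51:1735  52:2385  53:1920
Giant step factor: 2175^(-54) ≡ 52 (mod 2857).
Scan 1378·52^i mod 2857 for i = 0, 1, …:
  i=0: 1378   i=1: 231   i=2: 584   i=3: 1798
  i=4: 2072   i=5: 2035   i=6: 111   i=7: 58
  i=8: 159   i=9: 2554     …   i=18: 1039
  i=19: 2602
Match at i=19, j=49: k = 19·54 + 49 = 1075.

1075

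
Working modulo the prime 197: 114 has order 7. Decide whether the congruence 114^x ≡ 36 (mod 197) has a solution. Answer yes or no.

⟨114⟩ has order 7; its elements mod 197 are {1, 36, 104, 114, 164, 178, 191}.
36 is in this set.

yes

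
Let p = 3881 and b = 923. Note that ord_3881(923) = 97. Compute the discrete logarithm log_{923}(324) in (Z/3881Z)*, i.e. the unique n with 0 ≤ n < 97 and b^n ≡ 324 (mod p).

80

Baby-step giant-step with m = ceil(sqrt(97)) = 10.
Baby table (923^j mod 3881 for j=0..9):
  0:1  1:923  2:1990  3:1057  4:1480  5:3809  6:3402  7:317
  8:1516  9:2108
Giant step factor: 923^(-10) ≡ 1802 (mod 3881).
Scan 324·1802^i mod 3881 for i = 0, 1, …:
  i=0: 324   i=1: 1698   i=2: 1568   i=3: 168
  i=4: 18   i=5: 1388   i=6: 1812   i=7: 1303
  i=8: 1
Match at i=8, j=0: n = 8·10 + 0 = 80.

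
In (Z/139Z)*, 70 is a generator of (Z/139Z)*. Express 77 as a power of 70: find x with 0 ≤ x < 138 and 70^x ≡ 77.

12

Successive powers of 70 modulo 139:
  70^0=1  70^1=70  70^2=35  70^3=87  70^4=113  70^5=126
  70^6=63  70^7=101  70^8=120  70^9=60  70^10=30  70^11=15
  70^12=77
So 70^12 ≡ 77 (mod 139), giving x = 12.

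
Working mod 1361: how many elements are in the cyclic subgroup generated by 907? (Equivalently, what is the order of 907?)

The order of 907 must divide p − 1 = 1360 = 2^4 · 5 · 17.
Divisors: 1, 2, 4, 5, 8, 10, 16, 17, 20, 34, 40, 68, 80, 85, 136, 170, 272, 340, 680, 1360.
Check each in increasing order: 907^1 ≡ 907;  907^2 ≡ 605;  907^4 ≡ 1277;  907^5 ≡ 28;  907^8 ≡ 251;  907^10 ≡ 784;  907^16 ≡ 395;  907^17 ≡ 322;  907^20 ≡ 845;  907^34 ≡ 248;  907^40 ≡ 861;  907^68 ≡ 259;  907^80 ≡ 937;  907^85 ≡ 377;  907^136 ≡ 392;  907^170 ≡ 585;  907^272 ≡ 1232;  907^340 ≡ 614;  907^680 ≡ 1360;  907^1360 ≡ 1.
Smallest exponent giving 1 is 1360.

1360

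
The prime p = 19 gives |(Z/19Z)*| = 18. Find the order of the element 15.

18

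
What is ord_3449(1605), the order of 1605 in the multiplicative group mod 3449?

3448

The order of 1605 must divide p − 1 = 3448 = 2^3 · 431.
Divisors: 1, 2, 4, 8, 431, 862, 1724, 3448.
Check each in increasing order: 1605^1 ≡ 1605;  1605^2 ≡ 3071;  1605^4 ≡ 1475;  1605^8 ≡ 2755;  1605^431 ≡ 2496;  1605^862 ≡ 1122;  1605^1724 ≡ 3448;  1605^3448 ≡ 1.
Smallest exponent giving 1 is 3448.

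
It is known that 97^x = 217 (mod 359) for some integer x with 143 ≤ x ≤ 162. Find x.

Compute 97^143 mod 359 = 167, then multiply by 97 repeatedly:
  97^143=167  97^144=44  97^145=319  97^146=69  97^147=231
  97^148=149  97^149=93  97^150=46  97^151=154  97^152=219
  97^153=62  97^154=270  97^155=342  97^156=146  97^157=161
  97^158=180  97^159=228  97^160=217
Found 217 at exponent 160.

160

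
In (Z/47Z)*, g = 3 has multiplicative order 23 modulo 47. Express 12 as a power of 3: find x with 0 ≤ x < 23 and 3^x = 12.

Successive powers of 3 modulo 47:
  3^0=1  3^1=3  3^2=9  3^3=27  3^4=34  3^5=8
  3^6=24  3^7=25  3^8=28  3^9=37  3^10=17  3^11=4
  3^12=12
So 3^12 ≡ 12 (mod 47), giving x = 12.

12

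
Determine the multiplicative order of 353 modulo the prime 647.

646

The order of 353 must divide p − 1 = 646 = 2 · 17 · 19.
Divisors: 1, 2, 17, 19, 34, 38, 323, 646.
Check each in increasing order: 353^1 ≡ 353;  353^2 ≡ 385;  353^17 ≡ 543;  353^19 ≡ 74;  353^34 ≡ 464;  353^38 ≡ 300;  353^323 ≡ 646;  353^646 ≡ 1.
Smallest exponent giving 1 is 646.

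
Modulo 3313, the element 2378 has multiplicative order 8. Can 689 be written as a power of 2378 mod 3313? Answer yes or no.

⟨2378⟩ has order 8; its elements mod 3313 are {1, 407, 450, 935, 2378, 2863, 2906, 3312}.
689 is not in this set.

no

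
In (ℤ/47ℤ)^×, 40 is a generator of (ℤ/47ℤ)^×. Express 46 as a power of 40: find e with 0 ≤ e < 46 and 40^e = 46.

Baby-step giant-step with m = ceil(sqrt(46)) = 7.
Baby table (40^j mod 47 for j=0..6):
  0:1  1:40  2:2  3:33  4:4  5:19  6:8
Giant step factor: 40^(-7) ≡ 26 (mod 47).
Scan 46·26^i mod 47 for i = 0, 1, …:
  i=0: 46   i=1: 21   i=2: 29   i=3: 2
Match at i=3, j=2: e = 3·7 + 2 = 23.

23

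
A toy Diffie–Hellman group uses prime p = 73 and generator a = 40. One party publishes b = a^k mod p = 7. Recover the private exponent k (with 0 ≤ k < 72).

33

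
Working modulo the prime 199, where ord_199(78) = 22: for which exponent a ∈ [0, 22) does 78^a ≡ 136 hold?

Successive powers of 78 modulo 199:
  78^0=1  78^1=78  78^2=114  78^3=136
So 78^3 ≡ 136 (mod 199), giving a = 3.

3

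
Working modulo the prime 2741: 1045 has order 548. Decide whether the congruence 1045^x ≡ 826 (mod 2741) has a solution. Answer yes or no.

826 ∈ ⟨1045⟩ iff 826^548 ≡ 1 (mod 2741), since |⟨1045⟩| = 548.
826^548 mod 2741 = 1.
Since 1 = 1, 826 lies in the subgroup.

yes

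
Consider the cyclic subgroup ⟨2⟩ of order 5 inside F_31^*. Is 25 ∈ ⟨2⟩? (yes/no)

25 ∈ ⟨2⟩ iff 25^5 ≡ 1 (mod 31), since |⟨2⟩| = 5.
25^5 mod 31 = 5.
Since 5 ≠ 1, 25 does not lie in the subgroup.

no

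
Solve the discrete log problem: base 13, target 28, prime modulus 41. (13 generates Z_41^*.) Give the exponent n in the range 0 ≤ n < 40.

21

Successive powers of 13 modulo 41:
  13^0=1  13^1=13  13^2=5  13^3=24  13^4=25  13^5=38
  13^6=2  13^7=26  13^8=10  13^9=7  13^10=9  13^11=35
  13^12=4  13^13=11  13^14=20  13^15=14  13^16=18  13^17=29
  13^18=8  13^19=22  13^20=40  13^21=28
So 13^21 ≡ 28 (mod 41), giving n = 21.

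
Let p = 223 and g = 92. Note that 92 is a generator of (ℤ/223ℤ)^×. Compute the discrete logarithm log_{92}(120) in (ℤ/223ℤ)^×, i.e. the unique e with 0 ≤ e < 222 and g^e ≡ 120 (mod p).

126

Baby-step giant-step with m = ceil(sqrt(222)) = 15.
Baby table (92^j mod 223 for j=0..14):
  0:1  1:92  2:213  3:195  4:100  5:57  6:115  7:99
  8:188  9:125  10:127  11:88  12:68  13:12  14:212
Giant step factor: 92^(-15) ≡ 13 (mod 223).
Scan 120·13^i mod 223 for i = 0, 1, …:
  i=0: 120   i=1: 222   i=2: 210   i=3: 54
  i=4: 33   i=5: 206   i=6: 2   i=7: 26
  i=8: 115
Match at i=8, j=6: e = 8·15 + 6 = 126.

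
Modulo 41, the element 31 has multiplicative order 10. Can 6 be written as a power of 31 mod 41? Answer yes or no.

no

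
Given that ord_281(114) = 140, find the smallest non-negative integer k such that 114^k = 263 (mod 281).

Baby-step giant-step with m = ceil(sqrt(140)) = 12.
Baby table (114^j mod 281 for j=0..11):
  0:1  1:114  2:70  3:112  4:123  5:253  6:180  7:7
  8:236  9:209  10:222  11:18
Giant step factor: 114^(-12) ≡ 162 (mod 281).
Scan 263·162^i mod 281 for i = 0, 1, …:
  i=0: 263   i=1: 175   i=2: 250   i=3: 36
  i=4: 212   i=5: 62   i=6: 209
Match at i=6, j=9: k = 6·12 + 9 = 81.

81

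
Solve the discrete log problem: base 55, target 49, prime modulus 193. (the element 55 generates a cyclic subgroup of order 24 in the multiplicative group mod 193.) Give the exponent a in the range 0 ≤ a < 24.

22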